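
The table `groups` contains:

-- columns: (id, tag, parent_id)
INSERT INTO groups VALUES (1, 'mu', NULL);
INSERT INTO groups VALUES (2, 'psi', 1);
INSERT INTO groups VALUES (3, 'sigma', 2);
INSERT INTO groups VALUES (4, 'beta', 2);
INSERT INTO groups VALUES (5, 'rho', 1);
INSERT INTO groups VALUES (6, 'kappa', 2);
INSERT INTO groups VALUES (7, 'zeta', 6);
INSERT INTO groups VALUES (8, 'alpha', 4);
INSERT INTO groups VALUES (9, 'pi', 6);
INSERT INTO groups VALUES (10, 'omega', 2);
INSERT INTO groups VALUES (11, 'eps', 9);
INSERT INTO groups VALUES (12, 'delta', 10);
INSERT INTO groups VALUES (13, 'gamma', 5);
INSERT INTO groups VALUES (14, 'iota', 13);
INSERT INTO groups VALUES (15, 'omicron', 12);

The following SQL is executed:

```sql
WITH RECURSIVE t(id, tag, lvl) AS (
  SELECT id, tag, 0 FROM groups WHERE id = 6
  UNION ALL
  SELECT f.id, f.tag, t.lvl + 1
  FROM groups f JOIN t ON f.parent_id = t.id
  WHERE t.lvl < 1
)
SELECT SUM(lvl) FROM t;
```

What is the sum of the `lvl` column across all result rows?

2

Base: id=6 (kappa) at lvl 0.
Iteration 1: rows with parent_id in {6} -> zeta (id 7, lvl 1), pi (id 9, lvl 1).
Iteration 2: lvl < 1 fails for all current rows; recursion stops.
SUM(lvl) = 0 + 1 + 1 = 2.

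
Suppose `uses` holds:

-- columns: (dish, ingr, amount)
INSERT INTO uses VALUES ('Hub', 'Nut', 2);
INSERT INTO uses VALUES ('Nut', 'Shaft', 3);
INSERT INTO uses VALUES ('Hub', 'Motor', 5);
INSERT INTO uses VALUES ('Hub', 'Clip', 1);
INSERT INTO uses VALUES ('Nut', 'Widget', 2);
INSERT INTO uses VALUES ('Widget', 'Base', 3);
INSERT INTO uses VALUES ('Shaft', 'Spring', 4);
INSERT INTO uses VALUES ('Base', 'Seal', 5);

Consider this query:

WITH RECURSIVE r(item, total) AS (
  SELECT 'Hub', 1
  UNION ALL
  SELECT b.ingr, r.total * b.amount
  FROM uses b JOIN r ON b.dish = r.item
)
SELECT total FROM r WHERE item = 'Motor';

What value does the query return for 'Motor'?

Base: (Hub, total=1).
Iteration 1: components of {Hub} -> Clip = 1*1 = 1, Motor = 1*5 = 5, Nut = 1*2 = 2.
Iteration 2: components of {Clip,Motor,Nut} -> Shaft = 2*3 = 6, Widget = 2*2 = 4.
Iteration 3: components of {Shaft,Widget} -> Base = 4*3 = 12, Spring = 6*4 = 24.
Iteration 4: components of {Base,Spring} -> Seal = 12*5 = 60.
Iteration 5: no further components; recursion stops.

5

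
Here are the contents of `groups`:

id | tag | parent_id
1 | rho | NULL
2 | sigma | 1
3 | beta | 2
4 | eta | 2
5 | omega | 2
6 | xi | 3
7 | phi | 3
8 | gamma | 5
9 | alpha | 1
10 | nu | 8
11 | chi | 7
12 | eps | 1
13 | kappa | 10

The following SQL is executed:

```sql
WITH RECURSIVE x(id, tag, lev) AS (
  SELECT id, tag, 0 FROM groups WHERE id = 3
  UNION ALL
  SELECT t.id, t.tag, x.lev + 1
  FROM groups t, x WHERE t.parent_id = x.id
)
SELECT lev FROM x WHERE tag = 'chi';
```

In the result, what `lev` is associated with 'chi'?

2

Base: id=3 (beta) at lev 0.
Iteration 1: rows with parent_id in {3} -> xi (id 6, lev 1), phi (id 7, lev 1).
Iteration 2: rows with parent_id in {6,7} -> chi (id 11, lev 2).
Iteration 3: no rows with parent_id in {11}; recursion stops.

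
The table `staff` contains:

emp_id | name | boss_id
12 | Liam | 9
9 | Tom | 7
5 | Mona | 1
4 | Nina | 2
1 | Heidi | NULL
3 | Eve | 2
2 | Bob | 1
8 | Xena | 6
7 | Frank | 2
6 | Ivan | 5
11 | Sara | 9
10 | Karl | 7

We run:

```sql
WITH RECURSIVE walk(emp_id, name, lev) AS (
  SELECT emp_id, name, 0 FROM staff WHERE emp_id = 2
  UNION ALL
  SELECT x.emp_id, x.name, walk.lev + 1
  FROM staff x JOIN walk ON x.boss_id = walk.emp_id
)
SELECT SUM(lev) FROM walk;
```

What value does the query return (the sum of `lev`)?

13

Base: emp_id=2 (Bob) at lev 0.
Iteration 1: rows with boss_id in {2} -> Eve (id 3, lev 1), Nina (id 4, lev 1), Frank (id 7, lev 1).
Iteration 2: rows with boss_id in {3,4,7} -> Tom (id 9, lev 2), Karl (id 10, lev 2).
Iteration 3: rows with boss_id in {9,10} -> Sara (id 11, lev 3), Liam (id 12, lev 3).
Iteration 4: no rows with boss_id in {11,12}; recursion stops.
SUM(lev) = 0 + 1 + 1 + 1 + 2 + 2 + 3 + 3 = 13.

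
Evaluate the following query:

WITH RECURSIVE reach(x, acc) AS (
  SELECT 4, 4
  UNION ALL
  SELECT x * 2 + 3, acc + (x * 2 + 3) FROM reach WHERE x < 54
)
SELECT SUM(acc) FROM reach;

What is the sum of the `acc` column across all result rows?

Base: x=4, acc=4.
Iteration 1: 4 < 54 holds -> x = 4 * 2 + 3 = 11, acc = 4 + 11 = 15.
Iteration 2: 11 < 54 holds -> x = 11 * 2 + 3 = 25, acc = 15 + 25 = 40.
Iteration 3: 25 < 54 holds -> x = 25 * 2 + 3 = 53, acc = 40 + 53 = 93.
Iteration 4: 53 < 54 holds -> x = 53 * 2 + 3 = 109, acc = 93 + 109 = 202.
Iteration 5: 109 < 54 fails; recursion stops.
SUM(acc) = 4 + 15 + 40 + 93 + 202 = 354.

354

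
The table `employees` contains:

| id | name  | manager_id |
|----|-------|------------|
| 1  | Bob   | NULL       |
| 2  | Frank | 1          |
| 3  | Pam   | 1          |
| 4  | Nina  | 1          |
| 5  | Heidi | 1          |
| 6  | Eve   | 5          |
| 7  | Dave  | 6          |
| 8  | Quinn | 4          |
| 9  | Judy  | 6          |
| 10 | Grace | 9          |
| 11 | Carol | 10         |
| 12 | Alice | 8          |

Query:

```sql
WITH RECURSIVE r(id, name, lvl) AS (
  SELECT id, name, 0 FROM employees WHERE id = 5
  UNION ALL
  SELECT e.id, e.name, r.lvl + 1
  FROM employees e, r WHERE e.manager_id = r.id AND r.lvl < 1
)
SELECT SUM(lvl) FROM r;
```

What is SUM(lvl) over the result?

Base: id=5 (Heidi) at lvl 0.
Iteration 1: rows with manager_id in {5} -> Eve (id 6, lvl 1).
Iteration 2: lvl < 1 fails for all current rows; recursion stops.
SUM(lvl) = 0 + 1 = 1.

1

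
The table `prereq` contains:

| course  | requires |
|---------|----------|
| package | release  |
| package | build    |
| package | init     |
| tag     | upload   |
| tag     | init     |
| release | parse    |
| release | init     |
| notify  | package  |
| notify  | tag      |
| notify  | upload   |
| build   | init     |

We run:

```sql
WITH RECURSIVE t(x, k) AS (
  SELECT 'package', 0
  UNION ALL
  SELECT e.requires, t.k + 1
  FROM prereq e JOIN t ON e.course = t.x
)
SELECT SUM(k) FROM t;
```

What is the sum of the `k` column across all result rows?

Base: (package, k=0).
Iteration 1: edges from {package} -> (build, k=1), (init, k=1), (release, k=1).
Iteration 2: edges from {build,init,release} -> (init, k=2) x2, (parse, k=2). [UNION ALL keeps all 3 new rows, including repeats]
Iteration 3: no outgoing edges from {init,parse}; recursion stops.
SUM(k) = 0 + 1 + 1 + 1 + 2 + 2 + 2 = 9.

9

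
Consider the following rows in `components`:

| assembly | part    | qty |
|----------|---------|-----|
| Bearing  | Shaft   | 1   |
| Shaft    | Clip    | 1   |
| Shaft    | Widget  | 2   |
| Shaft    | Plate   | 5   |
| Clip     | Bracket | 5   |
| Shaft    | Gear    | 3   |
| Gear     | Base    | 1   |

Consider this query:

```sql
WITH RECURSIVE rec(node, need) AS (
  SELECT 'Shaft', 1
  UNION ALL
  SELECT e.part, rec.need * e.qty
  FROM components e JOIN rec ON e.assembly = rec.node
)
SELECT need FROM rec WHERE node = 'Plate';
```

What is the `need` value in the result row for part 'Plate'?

Base: (Shaft, need=1).
Iteration 1: components of {Shaft} -> Clip = 1*1 = 1, Gear = 1*3 = 3, Plate = 1*5 = 5, Widget = 1*2 = 2.
Iteration 2: components of {Clip,Gear,Plate,Widget} -> Base = 3*1 = 3, Bracket = 1*5 = 5.
Iteration 3: no further components; recursion stops.

5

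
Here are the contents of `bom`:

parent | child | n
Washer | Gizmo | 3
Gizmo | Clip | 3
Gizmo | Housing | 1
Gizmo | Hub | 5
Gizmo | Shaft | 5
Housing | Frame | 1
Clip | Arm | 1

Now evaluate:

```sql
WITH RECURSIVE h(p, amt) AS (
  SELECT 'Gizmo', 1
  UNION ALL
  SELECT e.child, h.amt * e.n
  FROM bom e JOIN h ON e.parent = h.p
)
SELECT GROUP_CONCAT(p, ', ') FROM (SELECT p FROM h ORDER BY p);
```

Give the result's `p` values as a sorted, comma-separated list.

Arm, Clip, Frame, Gizmo, Housing, Hub, Shaft

Base: (Gizmo, amt=1).
Iteration 1: components of {Gizmo} -> Clip = 1*3 = 3, Housing = 1*1 = 1, Hub = 1*5 = 5, Shaft = 1*5 = 5.
Iteration 2: components of {Clip,Housing,Hub,Shaft} -> Arm = 3*1 = 3, Frame = 1*1 = 1.
Iteration 3: no further components; recursion stops.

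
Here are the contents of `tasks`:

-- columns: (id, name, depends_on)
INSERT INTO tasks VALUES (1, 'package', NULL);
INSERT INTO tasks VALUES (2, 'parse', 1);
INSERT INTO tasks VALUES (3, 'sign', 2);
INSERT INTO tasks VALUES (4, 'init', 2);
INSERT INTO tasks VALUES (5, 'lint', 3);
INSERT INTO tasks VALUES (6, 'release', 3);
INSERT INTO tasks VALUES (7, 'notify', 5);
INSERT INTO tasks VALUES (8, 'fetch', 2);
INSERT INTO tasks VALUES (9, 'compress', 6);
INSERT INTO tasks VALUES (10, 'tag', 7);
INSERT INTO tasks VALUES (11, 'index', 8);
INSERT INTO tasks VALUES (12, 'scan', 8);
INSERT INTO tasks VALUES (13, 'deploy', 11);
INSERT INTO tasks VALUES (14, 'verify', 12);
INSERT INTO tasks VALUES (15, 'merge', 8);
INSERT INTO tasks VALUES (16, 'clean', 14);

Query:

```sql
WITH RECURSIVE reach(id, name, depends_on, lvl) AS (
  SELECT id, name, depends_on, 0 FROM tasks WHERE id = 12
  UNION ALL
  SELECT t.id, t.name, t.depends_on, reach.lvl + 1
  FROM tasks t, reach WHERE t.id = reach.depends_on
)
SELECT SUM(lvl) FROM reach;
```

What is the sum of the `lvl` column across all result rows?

6

Base: id=12 (scan), depends_on=8, lvl 0.
Iteration 1: join on id=8 -> fetch (id 8, depends_on=2, lvl 1).
Iteration 2: join on id=2 -> parse (id 2, depends_on=1, lvl 2).
Iteration 3: join on id=1 -> package (id 1, depends_on=NULL, lvl 3).
Iteration 4: depends_on is NULL; no match; recursion stops.
SUM(lvl) = 0 + 1 + 2 + 3 = 6.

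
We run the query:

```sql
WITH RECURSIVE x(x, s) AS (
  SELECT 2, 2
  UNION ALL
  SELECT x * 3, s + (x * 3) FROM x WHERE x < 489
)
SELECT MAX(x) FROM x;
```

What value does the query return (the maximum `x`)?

1458

Base: x=2, s=2.
Iteration 1: 2 < 489 holds -> x = 2 * 3 = 6, s = 2 + 6 = 8.
Iteration 2: 6 < 489 holds -> x = 6 * 3 = 18, s = 8 + 18 = 26.
Iteration 3: 18 < 489 holds -> x = 18 * 3 = 54, s = 26 + 54 = 80.
Iteration 4: 54 < 489 holds -> x = 54 * 3 = 162, s = 80 + 162 = 242.
Iteration 5: 162 < 489 holds -> x = 162 * 3 = 486, s = 242 + 486 = 728.
Iteration 6: 486 < 489 holds -> x = 486 * 3 = 1458, s = 728 + 1458 = 2186.
Iteration 7: 1458 < 489 fails; recursion stops.
x values: 2, 6, 18, 54, 162, 486, 1458; the maximum is 1458.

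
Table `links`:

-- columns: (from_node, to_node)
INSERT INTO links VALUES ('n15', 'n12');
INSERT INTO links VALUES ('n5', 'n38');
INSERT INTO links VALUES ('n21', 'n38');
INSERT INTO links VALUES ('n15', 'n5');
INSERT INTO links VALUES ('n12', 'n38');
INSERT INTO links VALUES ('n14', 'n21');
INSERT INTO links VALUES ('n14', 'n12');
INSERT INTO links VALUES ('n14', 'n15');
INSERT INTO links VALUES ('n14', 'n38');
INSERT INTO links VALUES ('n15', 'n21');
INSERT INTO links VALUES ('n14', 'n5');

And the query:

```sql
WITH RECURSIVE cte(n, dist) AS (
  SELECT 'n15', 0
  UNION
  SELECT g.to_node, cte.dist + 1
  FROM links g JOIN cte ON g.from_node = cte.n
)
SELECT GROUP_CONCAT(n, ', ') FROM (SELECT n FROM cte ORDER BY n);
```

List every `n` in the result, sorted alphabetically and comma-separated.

Base: (n15, dist=0).
Iteration 1: edges from {n15} -> (n12, dist=1), (n21, dist=1), (n5, dist=1).
Iteration 2: edges from {n12,n21,n5} -> (n38, dist=2). [UNION drops 2 duplicate row(s)]
Iteration 3: no outgoing edges from {n38}; recursion stops.

n12, n15, n21, n38, n5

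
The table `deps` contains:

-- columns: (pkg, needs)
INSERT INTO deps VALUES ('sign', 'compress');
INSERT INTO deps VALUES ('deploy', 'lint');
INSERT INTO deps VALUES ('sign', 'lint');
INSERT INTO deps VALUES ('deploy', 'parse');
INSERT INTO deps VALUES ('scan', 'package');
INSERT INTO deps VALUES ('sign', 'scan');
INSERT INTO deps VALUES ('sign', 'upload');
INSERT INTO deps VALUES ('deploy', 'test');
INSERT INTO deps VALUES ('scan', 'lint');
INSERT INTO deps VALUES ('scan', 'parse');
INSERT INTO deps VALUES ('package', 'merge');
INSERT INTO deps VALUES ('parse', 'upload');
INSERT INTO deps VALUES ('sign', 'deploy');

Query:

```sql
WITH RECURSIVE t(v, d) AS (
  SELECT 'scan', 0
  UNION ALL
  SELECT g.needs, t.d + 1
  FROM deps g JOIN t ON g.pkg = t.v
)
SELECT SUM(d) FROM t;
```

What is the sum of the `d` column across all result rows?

7

Base: (scan, d=0).
Iteration 1: edges from {scan} -> (lint, d=1), (package, d=1), (parse, d=1).
Iteration 2: edges from {lint,package,parse} -> (merge, d=2), (upload, d=2).
Iteration 3: no outgoing edges from {merge,upload}; recursion stops.
SUM(d) = 0 + 1 + 1 + 1 + 2 + 2 = 7.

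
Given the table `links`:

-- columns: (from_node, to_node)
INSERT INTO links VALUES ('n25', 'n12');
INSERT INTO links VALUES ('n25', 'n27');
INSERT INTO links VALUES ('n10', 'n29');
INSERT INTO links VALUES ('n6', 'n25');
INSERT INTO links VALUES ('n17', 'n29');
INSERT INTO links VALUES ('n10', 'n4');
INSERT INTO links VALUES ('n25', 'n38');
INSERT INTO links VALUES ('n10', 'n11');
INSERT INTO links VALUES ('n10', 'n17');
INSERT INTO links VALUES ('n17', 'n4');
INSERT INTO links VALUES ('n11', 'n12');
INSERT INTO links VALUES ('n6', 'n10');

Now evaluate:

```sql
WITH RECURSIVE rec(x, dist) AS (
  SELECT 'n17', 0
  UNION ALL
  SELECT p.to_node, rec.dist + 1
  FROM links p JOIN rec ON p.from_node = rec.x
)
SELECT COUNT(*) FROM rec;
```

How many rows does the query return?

Base: (n17, dist=0).
Iteration 1: edges from {n17} -> (n29, dist=1), (n4, dist=1).
Iteration 2: no outgoing edges from {n29,n4}; recursion stops.
Total rows emitted: 3.

3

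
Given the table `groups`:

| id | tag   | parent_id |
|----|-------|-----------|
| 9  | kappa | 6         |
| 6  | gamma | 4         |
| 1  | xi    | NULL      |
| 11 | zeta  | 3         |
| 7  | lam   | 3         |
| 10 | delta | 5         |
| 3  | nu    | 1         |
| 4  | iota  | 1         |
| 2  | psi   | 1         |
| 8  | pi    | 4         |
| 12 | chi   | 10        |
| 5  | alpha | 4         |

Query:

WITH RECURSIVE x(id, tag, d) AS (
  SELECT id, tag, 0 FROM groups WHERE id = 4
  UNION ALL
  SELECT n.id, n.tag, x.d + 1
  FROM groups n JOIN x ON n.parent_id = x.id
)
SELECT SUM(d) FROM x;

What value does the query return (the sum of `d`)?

10

Base: id=4 (iota) at d 0.
Iteration 1: rows with parent_id in {4} -> alpha (id 5, d 1), gamma (id 6, d 1), pi (id 8, d 1).
Iteration 2: rows with parent_id in {5,6,8} -> kappa (id 9, d 2), delta (id 10, d 2).
Iteration 3: rows with parent_id in {9,10} -> chi (id 12, d 3).
Iteration 4: no rows with parent_id in {12}; recursion stops.
SUM(d) = 0 + 1 + 1 + 1 + 2 + 2 + 3 = 10.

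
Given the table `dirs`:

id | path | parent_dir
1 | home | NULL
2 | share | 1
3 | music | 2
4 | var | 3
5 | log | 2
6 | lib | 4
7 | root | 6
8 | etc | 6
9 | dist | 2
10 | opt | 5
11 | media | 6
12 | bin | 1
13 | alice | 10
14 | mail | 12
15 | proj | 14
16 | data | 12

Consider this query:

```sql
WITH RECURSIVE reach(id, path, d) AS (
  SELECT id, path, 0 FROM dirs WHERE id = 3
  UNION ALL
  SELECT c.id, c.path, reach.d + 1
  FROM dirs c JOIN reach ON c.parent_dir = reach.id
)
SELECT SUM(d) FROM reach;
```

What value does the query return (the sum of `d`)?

12

Base: id=3 (music) at d 0.
Iteration 1: rows with parent_dir in {3} -> var (id 4, d 1).
Iteration 2: rows with parent_dir in {4} -> lib (id 6, d 2).
Iteration 3: rows with parent_dir in {6} -> root (id 7, d 3), etc (id 8, d 3), media (id 11, d 3).
Iteration 4: no rows with parent_dir in {7,8,11}; recursion stops.
SUM(d) = 0 + 1 + 2 + 3 + 3 + 3 = 12.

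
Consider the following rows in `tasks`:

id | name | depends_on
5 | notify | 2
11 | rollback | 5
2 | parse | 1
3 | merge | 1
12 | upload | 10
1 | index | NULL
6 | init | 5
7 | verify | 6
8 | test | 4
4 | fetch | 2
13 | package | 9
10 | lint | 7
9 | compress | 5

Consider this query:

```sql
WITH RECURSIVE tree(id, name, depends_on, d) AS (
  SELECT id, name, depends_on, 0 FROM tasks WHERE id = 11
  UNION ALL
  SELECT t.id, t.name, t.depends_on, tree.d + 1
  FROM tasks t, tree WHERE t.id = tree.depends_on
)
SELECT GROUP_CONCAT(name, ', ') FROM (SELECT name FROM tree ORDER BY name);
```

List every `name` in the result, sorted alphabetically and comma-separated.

Base: id=11 (rollback), depends_on=5, d 0.
Iteration 1: join on id=5 -> notify (id 5, depends_on=2, d 1).
Iteration 2: join on id=2 -> parse (id 2, depends_on=1, d 2).
Iteration 3: join on id=1 -> index (id 1, depends_on=NULL, d 3).
Iteration 4: depends_on is NULL; no match; recursion stops.

index, notify, parse, rollback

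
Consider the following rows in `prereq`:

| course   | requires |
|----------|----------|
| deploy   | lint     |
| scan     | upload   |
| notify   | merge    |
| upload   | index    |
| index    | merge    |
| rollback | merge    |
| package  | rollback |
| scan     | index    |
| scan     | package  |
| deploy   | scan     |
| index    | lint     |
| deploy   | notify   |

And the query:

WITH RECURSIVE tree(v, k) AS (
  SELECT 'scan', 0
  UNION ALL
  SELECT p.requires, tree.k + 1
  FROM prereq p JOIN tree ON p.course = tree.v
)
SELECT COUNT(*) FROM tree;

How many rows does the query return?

11

Base: (scan, k=0).
Iteration 1: edges from {scan} -> (index, k=1), (package, k=1), (upload, k=1).
Iteration 2: edges from {index,package,upload} -> (index, k=2), (lint, k=2), (merge, k=2), (rollback, k=2).
Iteration 3: edges from {index,lint,merge,rollback} -> (lint, k=3), (merge, k=3) x2. [UNION ALL keeps all 3 new rows, including repeats]
Iteration 4: no outgoing edges from {lint,merge}; recursion stops.
Total rows emitted: 11.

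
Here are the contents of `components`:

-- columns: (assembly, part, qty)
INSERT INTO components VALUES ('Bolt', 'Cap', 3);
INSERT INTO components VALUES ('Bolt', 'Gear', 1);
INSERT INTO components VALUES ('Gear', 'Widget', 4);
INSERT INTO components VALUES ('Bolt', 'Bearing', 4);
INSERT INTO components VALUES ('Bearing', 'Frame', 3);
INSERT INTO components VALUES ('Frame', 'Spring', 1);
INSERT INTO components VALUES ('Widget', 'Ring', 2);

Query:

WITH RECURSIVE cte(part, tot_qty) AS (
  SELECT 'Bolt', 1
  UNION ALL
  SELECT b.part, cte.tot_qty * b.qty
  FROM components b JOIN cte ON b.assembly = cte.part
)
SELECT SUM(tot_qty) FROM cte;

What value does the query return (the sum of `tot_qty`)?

Base: (Bolt, tot_qty=1).
Iteration 1: components of {Bolt} -> Bearing = 1*4 = 4, Cap = 1*3 = 3, Gear = 1*1 = 1.
Iteration 2: components of {Bearing,Cap,Gear} -> Frame = 4*3 = 12, Widget = 1*4 = 4.
Iteration 3: components of {Frame,Widget} -> Ring = 4*2 = 8, Spring = 12*1 = 12.
Iteration 4: no further components; recursion stops.
SUM(tot_qty) = 1 + 3 + 1 + 4 + 4 + 12 + 8 + 12 = 45.

45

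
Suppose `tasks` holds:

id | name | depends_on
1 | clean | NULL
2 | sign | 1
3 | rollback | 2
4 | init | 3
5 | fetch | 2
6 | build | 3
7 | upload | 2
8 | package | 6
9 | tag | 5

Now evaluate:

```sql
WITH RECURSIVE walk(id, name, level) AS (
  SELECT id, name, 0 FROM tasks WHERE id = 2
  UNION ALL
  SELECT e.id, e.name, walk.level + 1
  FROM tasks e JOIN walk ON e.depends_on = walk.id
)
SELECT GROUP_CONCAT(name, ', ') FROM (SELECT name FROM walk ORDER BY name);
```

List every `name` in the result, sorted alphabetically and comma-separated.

Base: id=2 (sign) at level 0.
Iteration 1: rows with depends_on in {2} -> rollback (id 3, level 1), fetch (id 5, level 1), upload (id 7, level 1).
Iteration 2: rows with depends_on in {3,5,7} -> init (id 4, level 2), build (id 6, level 2), tag (id 9, level 2).
Iteration 3: rows with depends_on in {4,6,9} -> package (id 8, level 3).
Iteration 4: no rows with depends_on in {8}; recursion stops.

build, fetch, init, package, rollback, sign, tag, upload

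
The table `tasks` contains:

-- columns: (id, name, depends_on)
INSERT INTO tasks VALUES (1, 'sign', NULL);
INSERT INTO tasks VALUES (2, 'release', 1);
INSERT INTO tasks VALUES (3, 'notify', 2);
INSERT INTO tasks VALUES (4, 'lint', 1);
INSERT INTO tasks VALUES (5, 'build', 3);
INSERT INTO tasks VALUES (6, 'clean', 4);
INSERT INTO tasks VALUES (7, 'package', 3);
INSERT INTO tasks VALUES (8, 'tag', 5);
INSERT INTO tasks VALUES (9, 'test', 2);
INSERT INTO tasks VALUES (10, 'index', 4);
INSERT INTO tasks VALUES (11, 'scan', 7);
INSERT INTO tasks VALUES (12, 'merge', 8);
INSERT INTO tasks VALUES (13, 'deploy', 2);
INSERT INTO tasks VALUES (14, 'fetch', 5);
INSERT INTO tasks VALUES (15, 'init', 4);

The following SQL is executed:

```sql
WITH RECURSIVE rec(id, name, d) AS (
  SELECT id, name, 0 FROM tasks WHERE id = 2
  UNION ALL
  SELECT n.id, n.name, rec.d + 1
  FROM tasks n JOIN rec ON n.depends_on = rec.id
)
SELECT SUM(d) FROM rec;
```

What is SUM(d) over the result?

20

Base: id=2 (release) at d 0.
Iteration 1: rows with depends_on in {2} -> notify (id 3, d 1), test (id 9, d 1), deploy (id 13, d 1).
Iteration 2: rows with depends_on in {3,9,13} -> build (id 5, d 2), package (id 7, d 2).
Iteration 3: rows with depends_on in {5,7} -> tag (id 8, d 3), scan (id 11, d 3), fetch (id 14, d 3).
Iteration 4: rows with depends_on in {8,11,14} -> merge (id 12, d 4).
Iteration 5: no rows with depends_on in {12}; recursion stops.
SUM(d) = 0 + 1 + 1 + 1 + 2 + 2 + 3 + 3 + 3 + 4 = 20.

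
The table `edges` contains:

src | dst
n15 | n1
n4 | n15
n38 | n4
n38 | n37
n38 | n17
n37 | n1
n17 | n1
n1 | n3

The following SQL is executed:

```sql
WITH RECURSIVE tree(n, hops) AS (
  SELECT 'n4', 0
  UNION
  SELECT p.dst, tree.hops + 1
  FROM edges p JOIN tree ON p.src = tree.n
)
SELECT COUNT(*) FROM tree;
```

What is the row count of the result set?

Base: (n4, hops=0).
Iteration 1: edges from {n4} -> (n15, hops=1).
Iteration 2: edges from {n15} -> (n1, hops=2).
Iteration 3: edges from {n1} -> (n3, hops=3).
Iteration 4: no outgoing edges from {n3}; recursion stops.
Total rows emitted: 4.

4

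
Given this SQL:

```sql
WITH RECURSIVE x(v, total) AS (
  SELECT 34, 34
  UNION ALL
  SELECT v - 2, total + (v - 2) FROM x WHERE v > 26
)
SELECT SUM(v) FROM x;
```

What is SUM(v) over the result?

Base: v=34, total=34.
Iteration 1: 34 > 26 holds -> v = 34 - 2 = 32, total = 34 + 32 = 66.
Iteration 2: 32 > 26 holds -> v = 32 - 2 = 30, total = 66 + 30 = 96.
Iteration 3: 30 > 26 holds -> v = 30 - 2 = 28, total = 96 + 28 = 124.
Iteration 4: 28 > 26 holds -> v = 28 - 2 = 26, total = 124 + 26 = 150.
Iteration 5: 26 > 26 fails; recursion stops.
SUM(v) = 34 + 32 + 30 + 28 + 26 = 150.

150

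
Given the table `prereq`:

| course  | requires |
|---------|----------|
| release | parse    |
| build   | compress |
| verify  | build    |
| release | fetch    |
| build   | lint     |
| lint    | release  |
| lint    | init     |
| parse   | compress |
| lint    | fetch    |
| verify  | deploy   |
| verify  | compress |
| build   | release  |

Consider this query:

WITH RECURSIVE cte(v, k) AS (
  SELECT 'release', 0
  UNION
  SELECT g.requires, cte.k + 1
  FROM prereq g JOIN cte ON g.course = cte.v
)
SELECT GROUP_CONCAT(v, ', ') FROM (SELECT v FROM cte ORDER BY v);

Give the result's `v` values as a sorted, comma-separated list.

Base: (release, k=0).
Iteration 1: edges from {release} -> (fetch, k=1), (parse, k=1).
Iteration 2: edges from {fetch,parse} -> (compress, k=2).
Iteration 3: no outgoing edges from {compress}; recursion stops.

compress, fetch, parse, release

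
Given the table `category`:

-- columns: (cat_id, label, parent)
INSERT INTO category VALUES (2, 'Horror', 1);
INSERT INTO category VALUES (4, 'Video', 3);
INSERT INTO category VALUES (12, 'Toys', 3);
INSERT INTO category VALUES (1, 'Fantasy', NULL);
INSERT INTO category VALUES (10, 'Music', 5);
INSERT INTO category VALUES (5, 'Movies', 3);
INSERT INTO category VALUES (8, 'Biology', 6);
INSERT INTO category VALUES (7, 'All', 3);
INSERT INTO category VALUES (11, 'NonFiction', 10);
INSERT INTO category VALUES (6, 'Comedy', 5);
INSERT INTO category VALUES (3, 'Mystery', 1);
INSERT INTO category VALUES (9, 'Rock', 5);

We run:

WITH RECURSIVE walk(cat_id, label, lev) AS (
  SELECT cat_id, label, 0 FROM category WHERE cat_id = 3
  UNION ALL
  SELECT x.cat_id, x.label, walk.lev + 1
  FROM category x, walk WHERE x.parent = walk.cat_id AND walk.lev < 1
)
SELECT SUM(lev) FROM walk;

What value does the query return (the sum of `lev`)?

4

Base: cat_id=3 (Mystery) at lev 0.
Iteration 1: rows with parent in {3} -> Video (id 4, lev 1), Movies (id 5, lev 1), All (id 7, lev 1), Toys (id 12, lev 1).
Iteration 2: lev < 1 fails for all current rows; recursion stops.
SUM(lev) = 0 + 1 + 1 + 1 + 1 = 4.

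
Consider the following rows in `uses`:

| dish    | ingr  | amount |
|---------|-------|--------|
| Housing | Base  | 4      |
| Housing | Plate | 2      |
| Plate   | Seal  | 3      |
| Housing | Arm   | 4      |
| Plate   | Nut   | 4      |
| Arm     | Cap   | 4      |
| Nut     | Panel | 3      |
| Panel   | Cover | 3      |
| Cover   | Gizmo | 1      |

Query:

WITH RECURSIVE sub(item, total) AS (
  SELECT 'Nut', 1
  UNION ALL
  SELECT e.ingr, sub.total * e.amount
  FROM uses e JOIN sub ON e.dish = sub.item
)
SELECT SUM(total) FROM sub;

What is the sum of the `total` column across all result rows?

22

Base: (Nut, total=1).
Iteration 1: components of {Nut} -> Panel = 1*3 = 3.
Iteration 2: components of {Panel} -> Cover = 3*3 = 9.
Iteration 3: components of {Cover} -> Gizmo = 9*1 = 9.
Iteration 4: no further components; recursion stops.
SUM(total) = 1 + 3 + 9 + 9 = 22.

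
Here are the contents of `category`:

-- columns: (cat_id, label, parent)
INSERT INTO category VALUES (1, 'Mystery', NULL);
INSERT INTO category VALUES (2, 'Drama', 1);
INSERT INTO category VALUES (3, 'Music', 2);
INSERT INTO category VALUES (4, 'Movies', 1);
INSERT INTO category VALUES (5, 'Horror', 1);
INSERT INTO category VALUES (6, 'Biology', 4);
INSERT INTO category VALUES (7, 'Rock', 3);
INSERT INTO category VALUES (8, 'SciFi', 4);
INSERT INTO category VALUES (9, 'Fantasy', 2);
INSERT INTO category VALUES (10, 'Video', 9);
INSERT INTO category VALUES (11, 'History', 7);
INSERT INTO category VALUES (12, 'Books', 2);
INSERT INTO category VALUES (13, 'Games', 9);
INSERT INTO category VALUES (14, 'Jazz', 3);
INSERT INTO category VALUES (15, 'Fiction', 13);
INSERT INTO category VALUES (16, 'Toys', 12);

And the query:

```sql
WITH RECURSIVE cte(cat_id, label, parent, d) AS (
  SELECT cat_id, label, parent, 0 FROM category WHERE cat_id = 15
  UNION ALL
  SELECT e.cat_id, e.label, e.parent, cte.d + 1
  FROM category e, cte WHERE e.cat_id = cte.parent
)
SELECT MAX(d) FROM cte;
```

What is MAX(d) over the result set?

4

Base: cat_id=15 (Fiction), parent=13, d 0.
Iteration 1: join on cat_id=13 -> Games (id 13, parent=9, d 1).
Iteration 2: join on cat_id=9 -> Fantasy (id 9, parent=2, d 2).
Iteration 3: join on cat_id=2 -> Drama (id 2, parent=1, d 3).
Iteration 4: join on cat_id=1 -> Mystery (id 1, parent=NULL, d 4).
Iteration 5: parent is NULL; no match; recursion stops.
d values: 0, 1, 2, 3, 4; the maximum is 4.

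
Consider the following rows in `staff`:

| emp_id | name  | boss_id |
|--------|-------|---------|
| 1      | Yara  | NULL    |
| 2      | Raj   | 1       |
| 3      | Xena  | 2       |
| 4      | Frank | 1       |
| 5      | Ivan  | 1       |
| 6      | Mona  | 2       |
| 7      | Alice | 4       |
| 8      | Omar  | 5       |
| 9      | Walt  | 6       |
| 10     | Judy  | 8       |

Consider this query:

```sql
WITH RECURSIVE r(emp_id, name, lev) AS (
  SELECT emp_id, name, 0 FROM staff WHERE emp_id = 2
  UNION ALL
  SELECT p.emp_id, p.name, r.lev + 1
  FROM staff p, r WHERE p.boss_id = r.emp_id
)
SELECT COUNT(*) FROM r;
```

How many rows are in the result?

Base: emp_id=2 (Raj) at lev 0.
Iteration 1: rows with boss_id in {2} -> Xena (id 3, lev 1), Mona (id 6, lev 1).
Iteration 2: rows with boss_id in {3,6} -> Walt (id 9, lev 2).
Iteration 3: no rows with boss_id in {9}; recursion stops.
Total rows emitted: 4.

4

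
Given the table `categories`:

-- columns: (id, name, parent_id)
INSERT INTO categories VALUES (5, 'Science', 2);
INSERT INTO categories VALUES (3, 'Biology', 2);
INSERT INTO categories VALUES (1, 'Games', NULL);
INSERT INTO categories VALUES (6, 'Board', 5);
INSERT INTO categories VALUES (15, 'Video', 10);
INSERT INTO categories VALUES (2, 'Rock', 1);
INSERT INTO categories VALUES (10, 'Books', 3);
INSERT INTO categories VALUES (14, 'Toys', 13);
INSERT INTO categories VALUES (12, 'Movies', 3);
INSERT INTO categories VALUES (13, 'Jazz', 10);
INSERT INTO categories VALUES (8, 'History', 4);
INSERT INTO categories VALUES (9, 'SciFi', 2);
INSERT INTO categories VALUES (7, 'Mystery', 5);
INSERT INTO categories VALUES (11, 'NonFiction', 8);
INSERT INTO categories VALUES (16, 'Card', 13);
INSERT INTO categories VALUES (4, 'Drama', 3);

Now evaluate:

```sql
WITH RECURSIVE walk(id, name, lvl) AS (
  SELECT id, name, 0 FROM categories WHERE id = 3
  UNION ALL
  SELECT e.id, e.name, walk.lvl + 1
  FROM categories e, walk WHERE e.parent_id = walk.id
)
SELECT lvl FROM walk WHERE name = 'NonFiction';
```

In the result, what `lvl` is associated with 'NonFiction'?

3

Base: id=3 (Biology) at lvl 0.
Iteration 1: rows with parent_id in {3} -> Drama (id 4, lvl 1), Books (id 10, lvl 1), Movies (id 12, lvl 1).
Iteration 2: rows with parent_id in {4,10,12} -> History (id 8, lvl 2), Jazz (id 13, lvl 2), Video (id 15, lvl 2).
Iteration 3: rows with parent_id in {8,13,15} -> NonFiction (id 11, lvl 3), Toys (id 14, lvl 3), Card (id 16, lvl 3).
Iteration 4: no rows with parent_id in {11,14,16}; recursion stops.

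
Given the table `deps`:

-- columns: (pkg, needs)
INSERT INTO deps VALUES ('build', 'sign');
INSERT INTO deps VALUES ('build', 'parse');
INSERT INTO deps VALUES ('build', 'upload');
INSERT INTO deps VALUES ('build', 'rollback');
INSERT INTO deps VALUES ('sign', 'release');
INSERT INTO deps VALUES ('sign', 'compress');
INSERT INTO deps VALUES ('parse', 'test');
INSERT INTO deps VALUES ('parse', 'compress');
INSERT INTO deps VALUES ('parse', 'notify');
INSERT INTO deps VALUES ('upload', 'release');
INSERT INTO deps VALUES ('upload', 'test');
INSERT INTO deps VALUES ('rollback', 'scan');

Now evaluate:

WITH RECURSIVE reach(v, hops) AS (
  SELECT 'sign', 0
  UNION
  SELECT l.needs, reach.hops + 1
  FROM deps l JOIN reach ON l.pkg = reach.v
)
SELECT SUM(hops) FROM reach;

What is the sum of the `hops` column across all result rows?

Base: (sign, hops=0).
Iteration 1: edges from {sign} -> (compress, hops=1), (release, hops=1).
Iteration 2: no outgoing edges from {compress,release}; recursion stops.
SUM(hops) = 0 + 1 + 1 = 2.

2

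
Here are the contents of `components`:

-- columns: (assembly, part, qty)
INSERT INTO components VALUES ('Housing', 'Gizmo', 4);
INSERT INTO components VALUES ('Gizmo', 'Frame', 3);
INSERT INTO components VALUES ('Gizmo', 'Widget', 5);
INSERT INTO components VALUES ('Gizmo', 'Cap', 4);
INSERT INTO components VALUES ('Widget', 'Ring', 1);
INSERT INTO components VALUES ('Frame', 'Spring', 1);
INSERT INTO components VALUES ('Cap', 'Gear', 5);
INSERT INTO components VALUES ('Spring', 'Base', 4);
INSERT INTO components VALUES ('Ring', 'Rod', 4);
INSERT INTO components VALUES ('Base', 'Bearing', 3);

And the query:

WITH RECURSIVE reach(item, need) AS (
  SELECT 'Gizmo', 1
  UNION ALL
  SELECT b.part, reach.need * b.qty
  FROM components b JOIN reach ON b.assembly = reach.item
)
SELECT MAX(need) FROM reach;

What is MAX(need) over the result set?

36

Base: (Gizmo, need=1).
Iteration 1: components of {Gizmo} -> Cap = 1*4 = 4, Frame = 1*3 = 3, Widget = 1*5 = 5.
Iteration 2: components of {Cap,Frame,Widget} -> Gear = 4*5 = 20, Ring = 5*1 = 5, Spring = 3*1 = 3.
Iteration 3: components of {Gear,Ring,Spring} -> Base = 3*4 = 12, Rod = 5*4 = 20.
Iteration 4: components of {Base,Rod} -> Bearing = 12*3 = 36.
Iteration 5: no further components; recursion stops.
need values: 1, 3, 5, 4, 3, 5, 20, 12, 20, 36; the maximum is 36.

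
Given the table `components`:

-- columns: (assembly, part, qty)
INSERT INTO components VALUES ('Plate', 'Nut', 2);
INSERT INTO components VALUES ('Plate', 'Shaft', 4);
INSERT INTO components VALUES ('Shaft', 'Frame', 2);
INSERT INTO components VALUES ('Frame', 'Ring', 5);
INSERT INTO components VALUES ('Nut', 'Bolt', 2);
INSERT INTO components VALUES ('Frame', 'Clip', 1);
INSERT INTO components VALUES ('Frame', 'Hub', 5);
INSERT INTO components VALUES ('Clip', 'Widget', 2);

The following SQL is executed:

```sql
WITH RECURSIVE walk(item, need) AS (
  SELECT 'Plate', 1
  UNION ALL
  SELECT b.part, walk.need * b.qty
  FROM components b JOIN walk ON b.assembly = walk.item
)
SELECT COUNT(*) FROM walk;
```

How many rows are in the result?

9

Base: (Plate, need=1).
Iteration 1: components of {Plate} -> Nut = 1*2 = 2, Shaft = 1*4 = 4.
Iteration 2: components of {Nut,Shaft} -> Bolt = 2*2 = 4, Frame = 4*2 = 8.
Iteration 3: components of {Bolt,Frame} -> Clip = 8*1 = 8, Hub = 8*5 = 40, Ring = 8*5 = 40.
Iteration 4: components of {Clip,Hub,Ring} -> Widget = 8*2 = 16.
Iteration 5: no further components; recursion stops.
Total rows emitted: 9.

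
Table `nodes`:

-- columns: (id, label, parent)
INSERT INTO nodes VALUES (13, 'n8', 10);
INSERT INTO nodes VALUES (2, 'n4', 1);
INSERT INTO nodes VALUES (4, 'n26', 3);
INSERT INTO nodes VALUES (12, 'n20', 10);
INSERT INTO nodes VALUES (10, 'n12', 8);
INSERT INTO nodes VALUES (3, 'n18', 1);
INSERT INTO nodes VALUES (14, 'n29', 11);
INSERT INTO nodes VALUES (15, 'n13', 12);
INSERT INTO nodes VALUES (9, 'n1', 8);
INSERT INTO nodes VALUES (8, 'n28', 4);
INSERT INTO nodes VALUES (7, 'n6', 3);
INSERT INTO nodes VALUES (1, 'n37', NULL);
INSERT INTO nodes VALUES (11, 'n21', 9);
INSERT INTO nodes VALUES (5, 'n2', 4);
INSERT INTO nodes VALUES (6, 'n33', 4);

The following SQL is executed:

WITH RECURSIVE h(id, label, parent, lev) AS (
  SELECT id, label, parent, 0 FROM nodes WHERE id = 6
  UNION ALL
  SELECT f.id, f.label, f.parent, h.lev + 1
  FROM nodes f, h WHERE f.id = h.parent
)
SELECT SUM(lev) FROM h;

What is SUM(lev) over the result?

Base: id=6 (n33), parent=4, lev 0.
Iteration 1: join on id=4 -> n26 (id 4, parent=3, lev 1).
Iteration 2: join on id=3 -> n18 (id 3, parent=1, lev 2).
Iteration 3: join on id=1 -> n37 (id 1, parent=NULL, lev 3).
Iteration 4: parent is NULL; no match; recursion stops.
SUM(lev) = 0 + 1 + 2 + 3 = 6.

6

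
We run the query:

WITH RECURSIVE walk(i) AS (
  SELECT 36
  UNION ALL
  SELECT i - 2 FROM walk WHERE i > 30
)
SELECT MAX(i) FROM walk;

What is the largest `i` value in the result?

Base: i=36.
Iteration 1: 36 > 30 holds -> i = 36 - 2 = 34.
Iteration 2: 34 > 30 holds -> i = 34 - 2 = 32.
Iteration 3: 32 > 30 holds -> i = 32 - 2 = 30.
Iteration 4: 30 > 30 fails; recursion stops.
i values: 36, 34, 32, 30; the maximum is 36.

36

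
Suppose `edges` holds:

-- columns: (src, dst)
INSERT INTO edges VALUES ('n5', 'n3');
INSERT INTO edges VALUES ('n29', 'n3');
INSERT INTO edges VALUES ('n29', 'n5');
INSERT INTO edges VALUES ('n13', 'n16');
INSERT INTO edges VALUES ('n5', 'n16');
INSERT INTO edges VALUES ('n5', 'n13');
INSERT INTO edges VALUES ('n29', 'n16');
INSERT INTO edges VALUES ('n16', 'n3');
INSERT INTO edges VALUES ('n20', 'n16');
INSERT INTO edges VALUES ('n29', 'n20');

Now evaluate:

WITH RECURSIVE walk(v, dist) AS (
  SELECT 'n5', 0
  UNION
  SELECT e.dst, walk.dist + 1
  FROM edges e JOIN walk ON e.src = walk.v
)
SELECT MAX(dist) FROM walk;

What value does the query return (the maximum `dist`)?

Base: (n5, dist=0).
Iteration 1: edges from {n5} -> (n13, dist=1), (n16, dist=1), (n3, dist=1).
Iteration 2: edges from {n13,n16,n3} -> (n16, dist=2), (n3, dist=2).
Iteration 3: edges from {n16,n3} -> (n3, dist=3).
Iteration 4: no outgoing edges from {n3}; recursion stops.
dist values: 0, 1, 1, 1, 2, 2, 3; the maximum is 3.

3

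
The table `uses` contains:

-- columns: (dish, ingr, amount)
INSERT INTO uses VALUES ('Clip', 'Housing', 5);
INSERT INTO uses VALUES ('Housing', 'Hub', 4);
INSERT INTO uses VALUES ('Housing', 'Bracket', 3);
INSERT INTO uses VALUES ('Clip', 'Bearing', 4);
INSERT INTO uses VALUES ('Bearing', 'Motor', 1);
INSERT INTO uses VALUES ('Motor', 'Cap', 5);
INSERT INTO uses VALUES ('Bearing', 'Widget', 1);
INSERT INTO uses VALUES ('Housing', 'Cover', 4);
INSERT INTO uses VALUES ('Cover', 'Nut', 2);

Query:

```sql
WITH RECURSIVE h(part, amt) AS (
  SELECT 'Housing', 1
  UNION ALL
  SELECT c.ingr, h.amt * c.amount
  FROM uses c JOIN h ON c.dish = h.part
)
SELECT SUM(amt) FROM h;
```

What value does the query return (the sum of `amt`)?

20

Base: (Housing, amt=1).
Iteration 1: components of {Housing} -> Bracket = 1*3 = 3, Cover = 1*4 = 4, Hub = 1*4 = 4.
Iteration 2: components of {Bracket,Cover,Hub} -> Nut = 4*2 = 8.
Iteration 3: no further components; recursion stops.
SUM(amt) = 1 + 4 + 3 + 4 + 8 = 20.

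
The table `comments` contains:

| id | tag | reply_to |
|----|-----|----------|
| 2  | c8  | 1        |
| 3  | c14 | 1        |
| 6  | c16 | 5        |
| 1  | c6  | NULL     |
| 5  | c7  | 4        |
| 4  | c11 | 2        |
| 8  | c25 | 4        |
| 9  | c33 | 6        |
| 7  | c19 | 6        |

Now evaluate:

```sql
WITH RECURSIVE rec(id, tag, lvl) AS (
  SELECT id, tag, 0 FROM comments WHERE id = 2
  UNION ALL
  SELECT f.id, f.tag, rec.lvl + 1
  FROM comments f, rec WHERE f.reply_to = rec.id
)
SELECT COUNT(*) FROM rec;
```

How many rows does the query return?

7

Base: id=2 (c8) at lvl 0.
Iteration 1: rows with reply_to in {2} -> c11 (id 4, lvl 1).
Iteration 2: rows with reply_to in {4} -> c7 (id 5, lvl 2), c25 (id 8, lvl 2).
Iteration 3: rows with reply_to in {5,8} -> c16 (id 6, lvl 3).
Iteration 4: rows with reply_to in {6} -> c19 (id 7, lvl 4), c33 (id 9, lvl 4).
Iteration 5: no rows with reply_to in {7,9}; recursion stops.
Total rows emitted: 7.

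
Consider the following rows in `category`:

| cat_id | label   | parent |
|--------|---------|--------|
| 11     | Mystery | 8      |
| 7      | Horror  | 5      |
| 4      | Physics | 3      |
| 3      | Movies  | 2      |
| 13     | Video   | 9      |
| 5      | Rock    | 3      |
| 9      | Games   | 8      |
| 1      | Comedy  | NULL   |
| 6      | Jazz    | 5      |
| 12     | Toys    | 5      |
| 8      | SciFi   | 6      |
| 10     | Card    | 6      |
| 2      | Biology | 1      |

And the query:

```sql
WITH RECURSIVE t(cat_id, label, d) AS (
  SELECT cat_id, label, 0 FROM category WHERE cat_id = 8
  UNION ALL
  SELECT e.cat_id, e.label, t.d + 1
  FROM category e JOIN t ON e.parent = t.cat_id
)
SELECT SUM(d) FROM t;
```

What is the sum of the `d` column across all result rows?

Base: cat_id=8 (SciFi) at d 0.
Iteration 1: rows with parent in {8} -> Games (id 9, d 1), Mystery (id 11, d 1).
Iteration 2: rows with parent in {9,11} -> Video (id 13, d 2).
Iteration 3: no rows with parent in {13}; recursion stops.
SUM(d) = 0 + 1 + 1 + 2 = 4.

4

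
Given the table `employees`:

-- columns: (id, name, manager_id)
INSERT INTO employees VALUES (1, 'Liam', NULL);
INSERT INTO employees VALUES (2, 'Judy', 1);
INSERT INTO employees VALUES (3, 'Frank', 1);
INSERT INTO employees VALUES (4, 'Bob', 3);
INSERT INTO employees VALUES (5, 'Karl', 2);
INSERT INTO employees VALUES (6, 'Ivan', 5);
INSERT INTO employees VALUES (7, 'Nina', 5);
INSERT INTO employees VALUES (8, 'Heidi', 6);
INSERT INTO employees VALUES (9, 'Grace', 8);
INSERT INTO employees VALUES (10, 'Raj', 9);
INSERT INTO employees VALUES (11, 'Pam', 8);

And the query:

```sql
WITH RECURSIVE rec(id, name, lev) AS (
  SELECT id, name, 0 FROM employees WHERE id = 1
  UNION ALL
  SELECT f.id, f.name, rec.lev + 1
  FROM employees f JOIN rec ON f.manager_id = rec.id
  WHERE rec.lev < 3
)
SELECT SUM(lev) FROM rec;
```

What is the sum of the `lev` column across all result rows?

Base: id=1 (Liam) at lev 0.
Iteration 1: rows with manager_id in {1} -> Judy (id 2, lev 1), Frank (id 3, lev 1).
Iteration 2: rows with manager_id in {2,3} -> Bob (id 4, lev 2), Karl (id 5, lev 2).
Iteration 3: rows with manager_id in {4,5} -> Ivan (id 6, lev 3), Nina (id 7, lev 3).
Iteration 4: lev < 3 fails for all current rows; recursion stops.
SUM(lev) = 0 + 1 + 1 + 2 + 2 + 3 + 3 = 12.

12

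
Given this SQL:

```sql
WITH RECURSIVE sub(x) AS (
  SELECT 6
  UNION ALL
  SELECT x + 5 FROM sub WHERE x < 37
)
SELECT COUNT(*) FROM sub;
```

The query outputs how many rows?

8

Base: x=6.
Iteration 1: 6 < 37 holds -> x = 6 + 5 = 11.
Iteration 2: 11 < 37 holds -> x = 11 + 5 = 16.
Iteration 3: 16 < 37 holds -> x = 16 + 5 = 21.
Iteration 4: 21 < 37 holds -> x = 21 + 5 = 26.
Iteration 5: 26 < 37 holds -> x = 26 + 5 = 31.
Iteration 6: 31 < 37 holds -> x = 31 + 5 = 36.
Iteration 7: 36 < 37 holds -> x = 36 + 5 = 41.
Iteration 8: 41 < 37 fails; recursion stops.
Total rows emitted: 8.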